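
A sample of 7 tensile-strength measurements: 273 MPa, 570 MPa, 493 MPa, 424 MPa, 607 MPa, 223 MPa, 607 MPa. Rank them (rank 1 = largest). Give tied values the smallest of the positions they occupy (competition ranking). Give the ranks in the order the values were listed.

6, 3, 4, 5, 1, 7, 1

Sorted (descending): 607, 607, 570, 493, 424, 273, 223
The 2 values of 607 occupy positions 1–2 → each gets rank 1.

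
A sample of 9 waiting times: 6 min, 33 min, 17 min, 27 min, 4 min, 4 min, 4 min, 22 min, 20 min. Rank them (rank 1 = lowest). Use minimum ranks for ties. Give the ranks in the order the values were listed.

Sorted (ascending): 4, 4, 4, 6, 17, 20, 22, 27, 33
The 3 values of 4 occupy positions 1–3 → each gets rank 1.

4, 9, 5, 8, 1, 1, 1, 7, 6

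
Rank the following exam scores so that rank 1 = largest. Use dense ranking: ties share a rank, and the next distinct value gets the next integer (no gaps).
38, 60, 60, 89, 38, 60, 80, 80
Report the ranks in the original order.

4, 3, 3, 1, 4, 3, 2, 2

Sorted (descending): 89, 80, 80, 60, 60, 60, 38, 38
The 2 values of 80 share dense rank 2.
The 3 values of 60 share dense rank 3.
The 2 values of 38 share dense rank 4.
Remaining distinct values take the next consecutive integers.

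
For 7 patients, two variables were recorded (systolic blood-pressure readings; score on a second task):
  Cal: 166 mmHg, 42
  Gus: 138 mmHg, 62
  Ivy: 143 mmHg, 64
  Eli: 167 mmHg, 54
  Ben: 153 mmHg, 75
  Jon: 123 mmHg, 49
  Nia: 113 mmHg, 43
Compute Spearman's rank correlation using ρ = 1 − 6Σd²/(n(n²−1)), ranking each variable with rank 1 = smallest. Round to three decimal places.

0.143

Ranks of variable 1: 6, 3, 4, 7, 5, 2, 1
Ranks of variable 2: 1, 5, 6, 4, 7, 3, 2
d = r₁ − r₂: 5, -2, -2, 3, -2, -1, -1
d²: 25, 4, 4, 9, 4, 1, 1; Σd² = 48
ρ = 1 − 6·48/(7·48) = 1 − 288/336 = 0.143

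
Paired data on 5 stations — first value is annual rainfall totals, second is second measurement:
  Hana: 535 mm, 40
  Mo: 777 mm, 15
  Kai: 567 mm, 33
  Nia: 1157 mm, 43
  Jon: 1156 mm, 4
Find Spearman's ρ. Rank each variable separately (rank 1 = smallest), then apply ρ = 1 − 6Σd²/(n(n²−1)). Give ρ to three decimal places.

Ranks of variable 1: 1, 3, 2, 5, 4
Ranks of variable 2: 4, 2, 3, 5, 1
d = r₁ − r₂: -3, 1, -1, 0, 3
d²: 9, 1, 1, 0, 9; Σd² = 20
ρ = 1 − 6·20/(5·24) = 1 − 120/120 = 0.000

0.000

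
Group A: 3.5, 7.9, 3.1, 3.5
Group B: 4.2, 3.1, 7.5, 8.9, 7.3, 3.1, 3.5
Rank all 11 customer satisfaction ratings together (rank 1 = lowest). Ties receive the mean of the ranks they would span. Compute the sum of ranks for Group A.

22

Sorted (ascending): 3.1, 3.1, 3.1, 3.5, 3.5, 3.5, 4.2, 7.3, 7.5, 7.9, 8.9
The 3 values of 3.1 occupy positions 1–3 → average rank 2.
The 3 values of 3.5 occupy positions 4–6 → average rank 5.
Group A values → pooled ranks: 3.5→5, 7.9→10, 3.1→2, 3.5→5
Rank sum = 5 + 10 + 2 + 5 = 22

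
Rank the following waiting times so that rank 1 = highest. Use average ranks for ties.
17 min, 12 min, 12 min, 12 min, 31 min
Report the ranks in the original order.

2, 4, 4, 4, 1

Sorted (descending): 31, 17, 12, 12, 12
The 3 values of 12 occupy positions 3–5 → average rank 4.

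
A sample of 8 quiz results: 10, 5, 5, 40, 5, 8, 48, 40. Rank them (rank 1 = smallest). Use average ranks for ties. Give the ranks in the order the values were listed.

5, 2, 2, 6.5, 2, 4, 8, 6.5

Sorted (ascending): 5, 5, 5, 8, 10, 40, 40, 48
The 3 values of 5 occupy positions 1–3 → average rank 2.
The 2 values of 40 occupy positions 6–7 → average rank (6+7)/2 = 6.5.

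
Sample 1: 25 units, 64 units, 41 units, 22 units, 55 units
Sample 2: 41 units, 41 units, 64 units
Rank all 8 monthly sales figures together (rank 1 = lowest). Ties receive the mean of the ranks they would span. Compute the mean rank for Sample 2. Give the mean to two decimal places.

5.17

Sorted (ascending): 22, 25, 41, 41, 41, 55, 64, 64
The 3 values of 41 occupy positions 3–5 → average rank 4.
The 2 values of 64 occupy positions 7–8 → average rank (7+8)/2 = 7.5.
Sample 2 values → pooled ranks: 41→4, 41→4, 64→7.5
Mean rank = (4 + 4 + 7.5) / 3 = 5.17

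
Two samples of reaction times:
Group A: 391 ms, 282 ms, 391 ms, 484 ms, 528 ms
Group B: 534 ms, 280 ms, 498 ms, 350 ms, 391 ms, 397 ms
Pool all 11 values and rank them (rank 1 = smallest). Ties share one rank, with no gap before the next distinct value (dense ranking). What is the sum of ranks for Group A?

Sorted (ascending): 280, 282, 350, 391, 391, 391, 397, 484, 498, 528, 534
The 3 values of 391 share dense rank 4.
Remaining distinct values take the next consecutive integers.
Group A values → pooled ranks: 391→4, 282→2, 391→4, 484→6, 528→8
Rank sum = 4 + 2 + 4 + 6 + 8 = 24

24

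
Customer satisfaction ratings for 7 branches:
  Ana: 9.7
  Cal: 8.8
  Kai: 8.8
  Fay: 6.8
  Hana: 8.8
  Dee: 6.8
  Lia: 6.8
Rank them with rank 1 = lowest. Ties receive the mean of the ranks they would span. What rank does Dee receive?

2

Sorted (ascending): 6.8, 6.8, 6.8, 8.8, 8.8, 8.8, 9.7
The 3 values of 6.8 occupy positions 1–3 → average rank 2.
The 3 values of 8.8 occupy positions 4–6 → average rank 5.
Dee has value 6.8 → rank 2.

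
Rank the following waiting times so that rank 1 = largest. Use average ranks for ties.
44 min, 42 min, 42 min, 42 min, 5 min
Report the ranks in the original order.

1, 3, 3, 3, 5

Sorted (descending): 44, 42, 42, 42, 5
The 3 values of 42 occupy positions 2–4 → average rank 3.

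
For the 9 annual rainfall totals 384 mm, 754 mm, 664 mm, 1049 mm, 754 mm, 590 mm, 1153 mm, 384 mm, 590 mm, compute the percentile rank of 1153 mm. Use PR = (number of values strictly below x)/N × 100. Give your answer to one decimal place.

88.9

N = 9.
Strictly below 1153: 8. Equal to 1153: 1.
PR = 8/9 × 100 = 88.9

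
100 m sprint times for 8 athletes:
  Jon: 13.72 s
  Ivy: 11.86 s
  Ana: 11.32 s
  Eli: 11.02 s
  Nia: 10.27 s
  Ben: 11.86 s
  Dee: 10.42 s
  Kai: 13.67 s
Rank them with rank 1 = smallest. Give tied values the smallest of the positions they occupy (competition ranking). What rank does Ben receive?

Sorted (ascending): 10.27, 10.42, 11.02, 11.32, 11.86, 11.86, 13.67, 13.72
The 2 values of 11.86 occupy positions 5–6 → each gets rank 5.
Ben has value 11.86 s → rank 5.

5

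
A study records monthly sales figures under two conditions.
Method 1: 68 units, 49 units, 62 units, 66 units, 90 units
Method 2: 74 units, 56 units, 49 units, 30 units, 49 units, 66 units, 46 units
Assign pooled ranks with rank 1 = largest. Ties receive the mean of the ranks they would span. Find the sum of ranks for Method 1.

Sorted (descending): 90, 74, 68, 66, 66, 62, 56, 49, 49, 49, 46, 30
The 2 values of 66 occupy positions 4–5 → average rank (4+5)/2 = 4.5.
The 3 values of 49 occupy positions 8–10 → average rank 9.
Method 1 values → pooled ranks: 68→3, 49→9, 62→6, 66→4.5, 90→1
Rank sum = 3 + 9 + 6 + 4.5 + 1 = 23.5

23.5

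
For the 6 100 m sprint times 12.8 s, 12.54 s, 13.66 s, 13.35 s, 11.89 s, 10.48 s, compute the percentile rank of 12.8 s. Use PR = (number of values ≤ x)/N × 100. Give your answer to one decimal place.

66.7

N = 6.
Strictly below 12.8: 3. Equal to 12.8: 1.
PR = 4/6 × 100 = 66.7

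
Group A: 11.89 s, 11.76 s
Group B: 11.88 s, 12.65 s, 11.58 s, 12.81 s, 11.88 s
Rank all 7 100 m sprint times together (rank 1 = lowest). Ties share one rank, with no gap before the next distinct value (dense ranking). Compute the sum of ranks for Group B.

18

Sorted (ascending): 11.58, 11.76, 11.88, 11.88, 11.89, 12.65, 12.81
The 2 values of 11.88 share dense rank 3.
Remaining distinct values take the next consecutive integers.
Group B values → pooled ranks: 11.88→3, 12.65→5, 11.58→1, 12.81→6, 11.88→3
Rank sum = 3 + 5 + 1 + 6 + 3 = 18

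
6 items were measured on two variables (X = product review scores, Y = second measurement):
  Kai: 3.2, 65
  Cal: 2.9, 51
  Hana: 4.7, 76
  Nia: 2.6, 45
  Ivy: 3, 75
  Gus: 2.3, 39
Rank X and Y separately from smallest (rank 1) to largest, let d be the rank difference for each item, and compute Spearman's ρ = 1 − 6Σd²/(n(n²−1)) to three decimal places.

0.943

Ranks of variable 1: 5, 3, 6, 2, 4, 1
Ranks of variable 2: 4, 3, 6, 2, 5, 1
d = r₁ − r₂: 1, 0, 0, 0, -1, 0
d²: 1, 0, 0, 0, 1, 0; Σd² = 2
ρ = 1 − 6·2/(6·35) = 1 − 12/210 = 0.943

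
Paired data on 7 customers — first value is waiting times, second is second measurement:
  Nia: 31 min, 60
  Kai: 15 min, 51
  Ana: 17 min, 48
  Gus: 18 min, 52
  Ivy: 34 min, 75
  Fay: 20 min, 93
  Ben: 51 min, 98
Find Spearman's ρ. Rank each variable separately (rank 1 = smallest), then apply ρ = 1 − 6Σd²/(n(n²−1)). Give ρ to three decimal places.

Ranks of variable 1: 5, 1, 2, 3, 6, 4, 7
Ranks of variable 2: 4, 2, 1, 3, 5, 6, 7
d = r₁ − r₂: 1, -1, 1, 0, 1, -2, 0
d²: 1, 1, 1, 0, 1, 4, 0; Σd² = 8
ρ = 1 − 6·8/(7·48) = 1 − 48/336 = 0.857

0.857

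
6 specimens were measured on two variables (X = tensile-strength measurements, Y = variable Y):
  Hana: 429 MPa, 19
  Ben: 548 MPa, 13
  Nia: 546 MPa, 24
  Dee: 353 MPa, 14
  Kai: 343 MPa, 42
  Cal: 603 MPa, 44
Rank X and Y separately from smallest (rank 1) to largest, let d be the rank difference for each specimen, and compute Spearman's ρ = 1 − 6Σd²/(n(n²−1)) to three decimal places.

Ranks of variable 1: 3, 5, 4, 2, 1, 6
Ranks of variable 2: 3, 1, 4, 2, 5, 6
d = r₁ − r₂: 0, 4, 0, 0, -4, 0
d²: 0, 16, 0, 0, 16, 0; Σd² = 32
ρ = 1 − 6·32/(6·35) = 1 − 192/210 = 0.086

0.086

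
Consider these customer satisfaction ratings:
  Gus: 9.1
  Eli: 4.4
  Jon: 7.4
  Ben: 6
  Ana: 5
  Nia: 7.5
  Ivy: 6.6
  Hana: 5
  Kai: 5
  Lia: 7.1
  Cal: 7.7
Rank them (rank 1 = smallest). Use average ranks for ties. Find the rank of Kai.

3

Sorted (ascending): 4.4, 5, 5, 5, 6, 6.6, 7.1, 7.4, 7.5, 7.7, 9.1
The 3 values of 5 occupy positions 2–4 → average rank 3.
Kai has value 5 → rank 3.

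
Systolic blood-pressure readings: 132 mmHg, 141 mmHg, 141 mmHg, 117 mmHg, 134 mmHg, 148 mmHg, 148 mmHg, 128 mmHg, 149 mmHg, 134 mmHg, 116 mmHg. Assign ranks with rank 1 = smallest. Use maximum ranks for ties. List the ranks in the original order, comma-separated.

4, 8, 8, 2, 6, 10, 10, 3, 11, 6, 1

Sorted (ascending): 116, 117, 128, 132, 134, 134, 141, 141, 148, 148, 149
The 2 values of 134 occupy positions 5–6 → each gets rank 6.
The 2 values of 141 occupy positions 7–8 → each gets rank 8.
The 2 values of 148 occupy positions 9–10 → each gets rank 10.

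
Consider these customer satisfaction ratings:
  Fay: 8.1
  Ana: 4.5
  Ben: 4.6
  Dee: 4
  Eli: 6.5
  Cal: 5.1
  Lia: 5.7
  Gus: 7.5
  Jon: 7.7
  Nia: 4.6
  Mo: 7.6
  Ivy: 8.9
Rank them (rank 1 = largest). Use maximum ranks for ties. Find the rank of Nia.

10

Sorted (descending): 8.9, 8.1, 7.7, 7.6, 7.5, 6.5, 5.7, 5.1, 4.6, 4.6, 4.5, 4
The 2 values of 4.6 occupy positions 9–10 → each gets rank 10.
Nia has value 4.6 → rank 10.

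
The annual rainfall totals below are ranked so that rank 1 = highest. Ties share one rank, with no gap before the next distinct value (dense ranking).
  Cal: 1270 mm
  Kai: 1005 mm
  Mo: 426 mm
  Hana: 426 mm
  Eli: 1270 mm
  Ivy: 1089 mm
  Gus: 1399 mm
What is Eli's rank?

Sorted (descending): 1399, 1270, 1270, 1089, 1005, 426, 426
The 2 values of 1270 share dense rank 2.
The 2 values of 426 share dense rank 5.
Remaining distinct values take the next consecutive integers.
Eli has value 1270 mm → rank 2.

2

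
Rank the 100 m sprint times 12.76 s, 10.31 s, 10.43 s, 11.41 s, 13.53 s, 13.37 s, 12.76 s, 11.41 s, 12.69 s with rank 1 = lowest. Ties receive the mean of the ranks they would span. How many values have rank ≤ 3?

2

Sorted (ascending): 10.31, 10.43, 11.41, 11.41, 12.69, 12.76, 12.76, 13.37, 13.53
The 2 values of 11.41 occupy positions 3–4 → average rank (3+4)/2 = 3.5.
The 2 values of 12.76 occupy positions 6–7 → average rank (6+7)/2 = 6.5.
Ranks ≤ 3: {1, 2} → 2 values.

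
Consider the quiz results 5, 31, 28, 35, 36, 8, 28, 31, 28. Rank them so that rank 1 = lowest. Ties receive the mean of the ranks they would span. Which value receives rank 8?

35

Sorted (ascending): 5, 8, 28, 28, 28, 31, 31, 35, 36
The 3 values of 28 occupy positions 3–5 → average rank 4.
The 2 values of 31 occupy positions 6–7 → average rank (6+7)/2 = 6.5.
Rank 8 → value 35.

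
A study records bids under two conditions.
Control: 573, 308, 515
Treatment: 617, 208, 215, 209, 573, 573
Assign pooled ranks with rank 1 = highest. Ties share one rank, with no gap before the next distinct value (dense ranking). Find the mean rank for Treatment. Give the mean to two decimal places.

3.83

Sorted (descending): 617, 573, 573, 573, 515, 308, 215, 209, 208
The 3 values of 573 share dense rank 2.
Remaining distinct values take the next consecutive integers.
Treatment values → pooled ranks: 617→1, 208→7, 215→5, 209→6, 573→2, 573→2
Mean rank = (1 + 7 + 5 + 6 + 2 + 2) / 6 = 3.83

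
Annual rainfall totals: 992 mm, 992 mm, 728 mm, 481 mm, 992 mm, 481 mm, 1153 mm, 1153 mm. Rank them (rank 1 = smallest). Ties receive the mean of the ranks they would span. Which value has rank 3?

Sorted (ascending): 481, 481, 728, 992, 992, 992, 1153, 1153
The 2 values of 481 occupy positions 1–2 → average rank (1+2)/2 = 1.5.
The 3 values of 992 occupy positions 4–6 → average rank 5.
The 2 values of 1153 occupy positions 7–8 → average rank (7+8)/2 = 7.5.
Rank 3 → value 728.

728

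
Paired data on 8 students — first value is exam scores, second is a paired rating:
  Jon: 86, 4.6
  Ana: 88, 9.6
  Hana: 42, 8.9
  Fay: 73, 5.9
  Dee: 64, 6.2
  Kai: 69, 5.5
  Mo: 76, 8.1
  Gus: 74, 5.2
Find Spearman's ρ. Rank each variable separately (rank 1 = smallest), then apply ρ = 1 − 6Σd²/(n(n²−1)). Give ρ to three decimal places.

Ranks of variable 1: 7, 8, 1, 4, 2, 3, 6, 5
Ranks of variable 2: 1, 8, 7, 4, 5, 3, 6, 2
d = r₁ − r₂: 6, 0, -6, 0, -3, 0, 0, 3
d²: 36, 0, 36, 0, 9, 0, 0, 9; Σd² = 90
ρ = 1 − 6·90/(8·63) = 1 − 540/504 = -0.071

-0.071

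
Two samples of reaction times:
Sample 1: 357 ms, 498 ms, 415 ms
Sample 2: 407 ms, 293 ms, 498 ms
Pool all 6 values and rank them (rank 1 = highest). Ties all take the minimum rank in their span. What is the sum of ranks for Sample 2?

Sorted (descending): 498, 498, 415, 407, 357, 293
The 2 values of 498 occupy positions 1–2 → each gets rank 1.
Sample 2 values → pooled ranks: 407→4, 293→6, 498→1
Rank sum = 4 + 6 + 1 = 11

11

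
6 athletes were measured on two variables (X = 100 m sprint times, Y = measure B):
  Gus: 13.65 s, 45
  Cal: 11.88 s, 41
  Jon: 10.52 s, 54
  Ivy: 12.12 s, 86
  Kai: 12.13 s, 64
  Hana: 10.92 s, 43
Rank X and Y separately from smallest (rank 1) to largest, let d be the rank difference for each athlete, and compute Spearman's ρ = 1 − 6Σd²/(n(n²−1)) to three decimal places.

Ranks of variable 1: 6, 3, 1, 4, 5, 2
Ranks of variable 2: 3, 1, 4, 6, 5, 2
d = r₁ − r₂: 3, 2, -3, -2, 0, 0
d²: 9, 4, 9, 4, 0, 0; Σd² = 26
ρ = 1 − 6·26/(6·35) = 1 − 156/210 = 0.257

0.257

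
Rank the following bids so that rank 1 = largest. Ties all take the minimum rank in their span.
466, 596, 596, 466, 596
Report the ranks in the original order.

Sorted (descending): 596, 596, 596, 466, 466
The 3 values of 596 occupy positions 1–3 → each gets rank 1.
The 2 values of 466 occupy positions 4–5 → each gets rank 4.

4, 1, 1, 4, 1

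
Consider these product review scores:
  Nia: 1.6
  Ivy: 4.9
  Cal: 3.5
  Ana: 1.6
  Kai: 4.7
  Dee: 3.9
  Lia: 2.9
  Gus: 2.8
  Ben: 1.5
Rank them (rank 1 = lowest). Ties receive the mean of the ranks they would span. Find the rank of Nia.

2.5

Sorted (ascending): 1.5, 1.6, 1.6, 2.8, 2.9, 3.5, 3.9, 4.7, 4.9
The 2 values of 1.6 occupy positions 2–3 → average rank (2+3)/2 = 2.5.
Nia has value 1.6 → rank 2.5.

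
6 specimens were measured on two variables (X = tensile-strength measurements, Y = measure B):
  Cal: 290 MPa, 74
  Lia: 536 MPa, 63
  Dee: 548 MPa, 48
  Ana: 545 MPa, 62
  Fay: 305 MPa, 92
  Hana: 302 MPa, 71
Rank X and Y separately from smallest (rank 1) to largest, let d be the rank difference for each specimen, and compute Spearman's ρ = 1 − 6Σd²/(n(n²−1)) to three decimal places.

-0.829

Ranks of variable 1: 1, 4, 6, 5, 3, 2
Ranks of variable 2: 5, 3, 1, 2, 6, 4
d = r₁ − r₂: -4, 1, 5, 3, -3, -2
d²: 16, 1, 25, 9, 9, 4; Σd² = 64
ρ = 1 − 6·64/(6·35) = 1 − 384/210 = -0.829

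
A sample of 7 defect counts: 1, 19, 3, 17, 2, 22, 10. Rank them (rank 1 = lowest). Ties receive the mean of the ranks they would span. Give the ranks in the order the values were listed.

Sorted (ascending): 1, 2, 3, 10, 17, 19, 22
No ties — each value takes its position as its rank.

1, 6, 3, 5, 2, 7, 4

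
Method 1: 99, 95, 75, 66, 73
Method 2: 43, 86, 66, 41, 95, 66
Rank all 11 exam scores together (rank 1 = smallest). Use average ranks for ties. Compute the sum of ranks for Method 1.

Sorted (ascending): 41, 43, 66, 66, 66, 73, 75, 86, 95, 95, 99
The 3 values of 66 occupy positions 3–5 → average rank 4.
The 2 values of 95 occupy positions 9–10 → average rank (9+10)/2 = 9.5.
Method 1 values → pooled ranks: 99→11, 95→9.5, 75→7, 66→4, 73→6
Rank sum = 11 + 9.5 + 7 + 4 + 6 = 37.5

37.5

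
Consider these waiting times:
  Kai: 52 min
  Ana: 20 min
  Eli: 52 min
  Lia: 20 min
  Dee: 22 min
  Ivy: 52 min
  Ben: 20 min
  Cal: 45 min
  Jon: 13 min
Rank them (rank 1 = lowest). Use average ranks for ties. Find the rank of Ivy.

8

Sorted (ascending): 13, 20, 20, 20, 22, 45, 52, 52, 52
The 3 values of 20 occupy positions 2–4 → average rank 3.
The 3 values of 52 occupy positions 7–9 → average rank 8.
Ivy has value 52 min → rank 8.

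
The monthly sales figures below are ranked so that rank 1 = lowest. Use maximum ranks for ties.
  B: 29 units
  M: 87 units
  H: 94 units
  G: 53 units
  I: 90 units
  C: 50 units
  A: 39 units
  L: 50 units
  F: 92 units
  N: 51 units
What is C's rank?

Sorted (ascending): 29, 39, 50, 50, 51, 53, 87, 90, 92, 94
The 2 values of 50 occupy positions 3–4 → each gets rank 4.
C has value 50 units → rank 4.

4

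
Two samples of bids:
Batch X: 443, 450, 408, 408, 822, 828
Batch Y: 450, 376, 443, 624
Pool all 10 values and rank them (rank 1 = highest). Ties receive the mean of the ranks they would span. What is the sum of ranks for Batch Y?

24

Sorted (descending): 828, 822, 624, 450, 450, 443, 443, 408, 408, 376
The 2 values of 450 occupy positions 4–5 → average rank (4+5)/2 = 4.5.
The 2 values of 443 occupy positions 6–7 → average rank (6+7)/2 = 6.5.
The 2 values of 408 occupy positions 8–9 → average rank (8+9)/2 = 8.5.
Batch Y values → pooled ranks: 450→4.5, 376→10, 443→6.5, 624→3
Rank sum = 4.5 + 10 + 6.5 + 3 = 24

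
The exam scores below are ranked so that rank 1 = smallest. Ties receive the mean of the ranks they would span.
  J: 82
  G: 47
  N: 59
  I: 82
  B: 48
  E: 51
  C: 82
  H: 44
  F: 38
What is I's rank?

8

Sorted (ascending): 38, 44, 47, 48, 51, 59, 82, 82, 82
The 3 values of 82 occupy positions 7–9 → average rank 8.
I has value 82 → rank 8.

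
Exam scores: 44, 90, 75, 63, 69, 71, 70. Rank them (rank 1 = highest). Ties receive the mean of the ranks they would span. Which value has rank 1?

Sorted (descending): 90, 75, 71, 70, 69, 63, 44
No ties — each value takes its position as its rank.
Rank 1 → value 90.

90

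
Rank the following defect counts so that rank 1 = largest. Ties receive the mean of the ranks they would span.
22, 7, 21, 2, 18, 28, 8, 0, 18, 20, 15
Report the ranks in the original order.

Sorted (descending): 28, 22, 21, 20, 18, 18, 15, 8, 7, 2, 0
The 2 values of 18 occupy positions 5–6 → average rank (5+6)/2 = 5.5.

2, 9, 3, 10, 5.5, 1, 8, 11, 5.5, 4, 7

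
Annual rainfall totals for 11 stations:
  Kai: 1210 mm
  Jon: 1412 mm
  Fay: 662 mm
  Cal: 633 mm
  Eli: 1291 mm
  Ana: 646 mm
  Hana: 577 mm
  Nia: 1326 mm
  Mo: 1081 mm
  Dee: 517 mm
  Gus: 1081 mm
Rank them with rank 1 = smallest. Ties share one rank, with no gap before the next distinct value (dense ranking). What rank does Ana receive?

4

Sorted (ascending): 517, 577, 633, 646, 662, 1081, 1081, 1210, 1291, 1326, 1412
The 2 values of 1081 share dense rank 6.
Remaining distinct values take the next consecutive integers.
Ana has value 646 mm → rank 4.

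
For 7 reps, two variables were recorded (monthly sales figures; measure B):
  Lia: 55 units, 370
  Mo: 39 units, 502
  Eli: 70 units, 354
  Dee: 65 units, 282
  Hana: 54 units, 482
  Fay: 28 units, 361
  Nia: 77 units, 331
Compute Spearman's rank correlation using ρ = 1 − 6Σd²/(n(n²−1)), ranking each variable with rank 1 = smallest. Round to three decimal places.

-0.679

Ranks of variable 1: 4, 2, 6, 5, 3, 1, 7
Ranks of variable 2: 5, 7, 3, 1, 6, 4, 2
d = r₁ − r₂: -1, -5, 3, 4, -3, -3, 5
d²: 1, 25, 9, 16, 9, 9, 25; Σd² = 94
ρ = 1 − 6·94/(7·48) = 1 − 564/336 = -0.679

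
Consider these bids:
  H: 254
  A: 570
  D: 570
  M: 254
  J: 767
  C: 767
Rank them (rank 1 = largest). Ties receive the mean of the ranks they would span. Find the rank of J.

Sorted (descending): 767, 767, 570, 570, 254, 254
The 2 values of 767 occupy positions 1–2 → average rank (1+2)/2 = 1.5.
The 2 values of 570 occupy positions 3–4 → average rank (3+4)/2 = 3.5.
The 2 values of 254 occupy positions 5–6 → average rank (5+6)/2 = 5.5.
J has value 767 → rank 1.5.

1.5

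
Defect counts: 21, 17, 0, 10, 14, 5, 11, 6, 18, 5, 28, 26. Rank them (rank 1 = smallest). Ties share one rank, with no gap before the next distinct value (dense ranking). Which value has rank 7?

Sorted (ascending): 0, 5, 5, 6, 10, 11, 14, 17, 18, 21, 26, 28
The 2 values of 5 share dense rank 2.
Remaining distinct values take the next consecutive integers.
Rank 7 → value 17.

17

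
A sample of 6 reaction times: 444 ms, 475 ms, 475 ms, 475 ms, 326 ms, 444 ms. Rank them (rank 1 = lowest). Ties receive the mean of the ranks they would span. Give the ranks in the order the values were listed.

Sorted (ascending): 326, 444, 444, 475, 475, 475
The 2 values of 444 occupy positions 2–3 → average rank (2+3)/2 = 2.5.
The 3 values of 475 occupy positions 4–6 → average rank 5.

2.5, 5, 5, 5, 1, 2.5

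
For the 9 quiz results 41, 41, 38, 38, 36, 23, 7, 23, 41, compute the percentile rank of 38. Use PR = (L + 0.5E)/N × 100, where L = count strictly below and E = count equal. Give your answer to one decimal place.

N = 9.
Strictly below 38: 4. Equal to 38: 2.
PR = (4 + 0.5·2)/9 × 100 = 55.6

55.6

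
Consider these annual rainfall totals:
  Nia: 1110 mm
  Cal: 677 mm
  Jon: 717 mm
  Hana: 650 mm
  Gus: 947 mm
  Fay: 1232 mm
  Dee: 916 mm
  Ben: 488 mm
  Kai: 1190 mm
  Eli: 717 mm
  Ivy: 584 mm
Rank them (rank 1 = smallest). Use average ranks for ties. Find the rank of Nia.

Sorted (ascending): 488, 584, 650, 677, 717, 717, 916, 947, 1110, 1190, 1232
The 2 values of 717 occupy positions 5–6 → average rank (5+6)/2 = 5.5.
Nia has value 1110 mm → rank 9.

9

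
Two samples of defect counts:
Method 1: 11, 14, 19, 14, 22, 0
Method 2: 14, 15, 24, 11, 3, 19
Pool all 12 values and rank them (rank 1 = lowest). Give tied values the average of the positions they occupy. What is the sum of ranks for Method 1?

37

Sorted (ascending): 0, 3, 11, 11, 14, 14, 14, 15, 19, 19, 22, 24
The 2 values of 11 occupy positions 3–4 → average rank (3+4)/2 = 3.5.
The 3 values of 14 occupy positions 5–7 → average rank 6.
The 2 values of 19 occupy positions 9–10 → average rank (9+10)/2 = 9.5.
Method 1 values → pooled ranks: 11→3.5, 14→6, 19→9.5, 14→6, 22→11, 0→1
Rank sum = 3.5 + 6 + 9.5 + 6 + 11 + 1 = 37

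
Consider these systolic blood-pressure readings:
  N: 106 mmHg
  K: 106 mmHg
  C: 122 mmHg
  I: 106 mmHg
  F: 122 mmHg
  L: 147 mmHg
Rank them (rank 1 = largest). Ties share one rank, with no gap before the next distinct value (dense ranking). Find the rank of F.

2

Sorted (descending): 147, 122, 122, 106, 106, 106
The 2 values of 122 share dense rank 2.
The 3 values of 106 share dense rank 3.
Remaining distinct values take the next consecutive integers.
F has value 122 mmHg → rank 2.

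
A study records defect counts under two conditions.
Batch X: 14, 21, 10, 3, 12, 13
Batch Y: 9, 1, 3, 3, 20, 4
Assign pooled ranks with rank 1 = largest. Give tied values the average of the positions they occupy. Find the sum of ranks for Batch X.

29

Sorted (descending): 21, 20, 14, 13, 12, 10, 9, 4, 3, 3, 3, 1
The 3 values of 3 occupy positions 9–11 → average rank 10.
Batch X values → pooled ranks: 14→3, 21→1, 10→6, 3→10, 12→5, 13→4
Rank sum = 3 + 1 + 6 + 10 + 5 + 4 = 29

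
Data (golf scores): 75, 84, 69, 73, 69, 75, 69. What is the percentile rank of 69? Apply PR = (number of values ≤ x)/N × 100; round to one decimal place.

42.9

N = 7.
Strictly below 69: 0. Equal to 69: 3.
PR = 3/7 × 100 = 42.9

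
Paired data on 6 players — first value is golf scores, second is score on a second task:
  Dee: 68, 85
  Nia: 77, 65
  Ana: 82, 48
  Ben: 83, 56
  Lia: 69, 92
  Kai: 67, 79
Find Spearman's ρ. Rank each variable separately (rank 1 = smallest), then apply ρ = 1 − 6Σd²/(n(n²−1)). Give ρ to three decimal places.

-0.714

Ranks of variable 1: 2, 4, 5, 6, 3, 1
Ranks of variable 2: 5, 3, 1, 2, 6, 4
d = r₁ − r₂: -3, 1, 4, 4, -3, -3
d²: 9, 1, 16, 16, 9, 9; Σd² = 60
ρ = 1 − 6·60/(6·35) = 1 − 360/210 = -0.714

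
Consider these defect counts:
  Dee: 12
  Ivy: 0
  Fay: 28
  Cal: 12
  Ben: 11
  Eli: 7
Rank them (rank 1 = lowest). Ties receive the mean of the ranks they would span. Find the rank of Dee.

4.5

Sorted (ascending): 0, 7, 11, 12, 12, 28
The 2 values of 12 occupy positions 4–5 → average rank (4+5)/2 = 4.5.
Dee has value 12 → rank 4.5.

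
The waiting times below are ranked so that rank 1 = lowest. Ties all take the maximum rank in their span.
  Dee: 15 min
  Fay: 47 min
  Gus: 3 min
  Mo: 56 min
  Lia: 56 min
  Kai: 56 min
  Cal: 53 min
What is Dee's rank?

2

Sorted (ascending): 3, 15, 47, 53, 56, 56, 56
The 3 values of 56 occupy positions 5–7 → each gets rank 7.
Dee has value 15 min → rank 2.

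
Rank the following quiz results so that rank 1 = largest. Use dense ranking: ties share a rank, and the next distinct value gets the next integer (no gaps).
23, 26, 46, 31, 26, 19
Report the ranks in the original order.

Sorted (descending): 46, 31, 26, 26, 23, 19
The 2 values of 26 share dense rank 3.
Remaining distinct values take the next consecutive integers.

4, 3, 1, 2, 3, 5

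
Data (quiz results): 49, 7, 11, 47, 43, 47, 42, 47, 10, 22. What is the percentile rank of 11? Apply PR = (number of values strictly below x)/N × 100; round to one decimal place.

20.0

N = 10.
Strictly below 11: 2. Equal to 11: 1.
PR = 2/10 × 100 = 20.0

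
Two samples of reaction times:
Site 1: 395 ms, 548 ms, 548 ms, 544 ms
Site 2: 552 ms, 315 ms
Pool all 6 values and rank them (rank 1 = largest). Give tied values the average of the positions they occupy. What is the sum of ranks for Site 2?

7

Sorted (descending): 552, 548, 548, 544, 395, 315
The 2 values of 548 occupy positions 2–3 → average rank (2+3)/2 = 2.5.
Site 2 values → pooled ranks: 552→1, 315→6
Rank sum = 1 + 6 = 7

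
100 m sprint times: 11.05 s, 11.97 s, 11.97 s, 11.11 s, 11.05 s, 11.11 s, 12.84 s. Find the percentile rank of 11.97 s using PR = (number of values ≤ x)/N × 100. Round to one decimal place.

85.7

N = 7.
Strictly below 11.97: 4. Equal to 11.97: 2.
PR = 6/7 × 100 = 85.7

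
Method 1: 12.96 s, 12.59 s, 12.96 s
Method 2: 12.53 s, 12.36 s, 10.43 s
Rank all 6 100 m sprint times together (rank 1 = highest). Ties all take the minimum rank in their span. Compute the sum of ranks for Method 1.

Sorted (descending): 12.96, 12.96, 12.59, 12.53, 12.36, 10.43
The 2 values of 12.96 occupy positions 1–2 → each gets rank 1.
Method 1 values → pooled ranks: 12.96→1, 12.59→3, 12.96→1
Rank sum = 1 + 3 + 1 = 5

5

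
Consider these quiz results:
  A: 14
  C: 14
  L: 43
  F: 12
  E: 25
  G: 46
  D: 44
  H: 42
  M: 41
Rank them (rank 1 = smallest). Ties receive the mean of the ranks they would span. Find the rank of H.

Sorted (ascending): 12, 14, 14, 25, 41, 42, 43, 44, 46
The 2 values of 14 occupy positions 2–3 → average rank (2+3)/2 = 2.5.
H has value 42 → rank 6.

6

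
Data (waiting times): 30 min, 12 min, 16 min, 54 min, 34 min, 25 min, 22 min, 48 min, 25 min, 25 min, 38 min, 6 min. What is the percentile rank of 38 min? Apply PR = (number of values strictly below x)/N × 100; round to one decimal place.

75.0

N = 12.
Strictly below 38: 9. Equal to 38: 1.
PR = 9/12 × 100 = 75.0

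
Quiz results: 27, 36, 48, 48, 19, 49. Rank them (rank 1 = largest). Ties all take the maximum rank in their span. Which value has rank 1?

Sorted (descending): 49, 48, 48, 36, 27, 19
The 2 values of 48 occupy positions 2–3 → each gets rank 3.
Rank 1 → value 49.

49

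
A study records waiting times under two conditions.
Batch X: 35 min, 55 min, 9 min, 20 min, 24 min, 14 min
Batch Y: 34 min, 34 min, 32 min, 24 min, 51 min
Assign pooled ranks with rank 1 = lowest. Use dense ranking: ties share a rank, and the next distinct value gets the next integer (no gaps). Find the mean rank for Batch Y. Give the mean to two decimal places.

Sorted (ascending): 9, 14, 20, 24, 24, 32, 34, 34, 35, 51, 55
The 2 values of 24 share dense rank 4.
The 2 values of 34 share dense rank 6.
Remaining distinct values take the next consecutive integers.
Batch Y values → pooled ranks: 34→6, 34→6, 32→5, 24→4, 51→8
Mean rank = (6 + 6 + 5 + 4 + 8) / 5 = 5.80

5.80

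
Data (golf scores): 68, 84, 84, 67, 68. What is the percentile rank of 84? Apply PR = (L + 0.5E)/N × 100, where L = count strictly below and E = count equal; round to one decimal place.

N = 5.
Strictly below 84: 3. Equal to 84: 2.
PR = (3 + 0.5·2)/5 × 100 = 80.0

80.0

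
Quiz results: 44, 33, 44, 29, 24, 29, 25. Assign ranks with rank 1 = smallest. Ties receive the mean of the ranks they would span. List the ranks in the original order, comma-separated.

Sorted (ascending): 24, 25, 29, 29, 33, 44, 44
The 2 values of 29 occupy positions 3–4 → average rank (3+4)/2 = 3.5.
The 2 values of 44 occupy positions 6–7 → average rank (6+7)/2 = 6.5.

6.5, 5, 6.5, 3.5, 1, 3.5, 2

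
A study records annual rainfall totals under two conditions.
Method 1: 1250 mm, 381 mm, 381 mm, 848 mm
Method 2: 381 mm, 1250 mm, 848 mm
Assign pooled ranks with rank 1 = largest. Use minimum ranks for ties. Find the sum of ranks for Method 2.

9

Sorted (descending): 1250, 1250, 848, 848, 381, 381, 381
The 2 values of 1250 occupy positions 1–2 → each gets rank 1.
The 2 values of 848 occupy positions 3–4 → each gets rank 3.
The 3 values of 381 occupy positions 5–7 → each gets rank 5.
Method 2 values → pooled ranks: 381→5, 1250→1, 848→3
Rank sum = 5 + 1 + 3 = 9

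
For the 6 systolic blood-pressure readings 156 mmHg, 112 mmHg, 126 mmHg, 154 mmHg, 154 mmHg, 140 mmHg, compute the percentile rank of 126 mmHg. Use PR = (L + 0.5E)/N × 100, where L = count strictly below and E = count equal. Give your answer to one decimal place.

25.0

N = 6.
Strictly below 126: 1. Equal to 126: 1.
PR = (1 + 0.5·1)/6 × 100 = 25.0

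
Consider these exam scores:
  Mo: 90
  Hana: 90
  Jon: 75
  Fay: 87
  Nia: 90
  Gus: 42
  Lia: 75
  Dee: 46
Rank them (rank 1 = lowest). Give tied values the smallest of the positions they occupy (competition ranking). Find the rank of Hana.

Sorted (ascending): 42, 46, 75, 75, 87, 90, 90, 90
The 2 values of 75 occupy positions 3–4 → each gets rank 3.
The 3 values of 90 occupy positions 6–8 → each gets rank 6.
Hana has value 90 → rank 6.

6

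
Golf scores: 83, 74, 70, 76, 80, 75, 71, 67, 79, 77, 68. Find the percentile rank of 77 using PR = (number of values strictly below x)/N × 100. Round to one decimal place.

N = 11.
Strictly below 77: 7. Equal to 77: 1.
PR = 7/11 × 100 = 63.6

63.6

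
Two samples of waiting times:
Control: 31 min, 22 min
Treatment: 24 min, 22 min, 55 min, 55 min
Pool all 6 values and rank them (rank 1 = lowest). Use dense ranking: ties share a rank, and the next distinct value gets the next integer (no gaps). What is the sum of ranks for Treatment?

Sorted (ascending): 22, 22, 24, 31, 55, 55
The 2 values of 22 share dense rank 1.
The 2 values of 55 share dense rank 4.
Remaining distinct values take the next consecutive integers.
Treatment values → pooled ranks: 24→2, 22→1, 55→4, 55→4
Rank sum = 2 + 1 + 4 + 4 = 11

11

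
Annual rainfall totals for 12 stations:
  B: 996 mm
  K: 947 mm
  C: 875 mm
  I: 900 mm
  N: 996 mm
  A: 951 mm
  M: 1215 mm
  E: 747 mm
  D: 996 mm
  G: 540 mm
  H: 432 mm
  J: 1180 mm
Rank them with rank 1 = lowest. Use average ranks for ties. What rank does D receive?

Sorted (ascending): 432, 540, 747, 875, 900, 947, 951, 996, 996, 996, 1180, 1215
The 3 values of 996 occupy positions 8–10 → average rank 9.
D has value 996 mm → rank 9.

9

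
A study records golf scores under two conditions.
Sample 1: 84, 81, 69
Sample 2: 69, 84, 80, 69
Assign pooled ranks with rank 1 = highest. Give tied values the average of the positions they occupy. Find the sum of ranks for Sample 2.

17.5

Sorted (descending): 84, 84, 81, 80, 69, 69, 69
The 2 values of 84 occupy positions 1–2 → average rank (1+2)/2 = 1.5.
The 3 values of 69 occupy positions 5–7 → average rank 6.
Sample 2 values → pooled ranks: 69→6, 84→1.5, 80→4, 69→6
Rank sum = 6 + 1.5 + 4 + 6 = 17.5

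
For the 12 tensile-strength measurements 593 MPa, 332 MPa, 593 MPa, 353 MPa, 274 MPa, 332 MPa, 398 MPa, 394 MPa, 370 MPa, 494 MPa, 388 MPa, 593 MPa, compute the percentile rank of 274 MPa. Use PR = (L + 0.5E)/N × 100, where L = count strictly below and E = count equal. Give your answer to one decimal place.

4.2

N = 12.
Strictly below 274: 0. Equal to 274: 1.
PR = (0 + 0.5·1)/12 × 100 = 4.2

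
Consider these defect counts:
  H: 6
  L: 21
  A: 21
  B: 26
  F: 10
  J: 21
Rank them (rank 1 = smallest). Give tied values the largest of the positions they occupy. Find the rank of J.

5

Sorted (ascending): 6, 10, 21, 21, 21, 26
The 3 values of 21 occupy positions 3–5 → each gets rank 5.
J has value 21 → rank 5.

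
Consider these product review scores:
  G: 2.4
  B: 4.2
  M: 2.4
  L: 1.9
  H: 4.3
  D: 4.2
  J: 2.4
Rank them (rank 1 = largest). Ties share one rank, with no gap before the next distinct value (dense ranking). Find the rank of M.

Sorted (descending): 4.3, 4.2, 4.2, 2.4, 2.4, 2.4, 1.9
The 2 values of 4.2 share dense rank 2.
The 3 values of 2.4 share dense rank 3.
Remaining distinct values take the next consecutive integers.
M has value 2.4 → rank 3.

3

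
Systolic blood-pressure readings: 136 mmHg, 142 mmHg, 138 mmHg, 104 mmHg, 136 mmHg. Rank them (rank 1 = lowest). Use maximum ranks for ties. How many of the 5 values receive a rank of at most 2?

1

Sorted (ascending): 104, 136, 136, 138, 142
The 2 values of 136 occupy positions 2–3 → each gets rank 3.
Ranks ≤ 2: {1} → 1 value.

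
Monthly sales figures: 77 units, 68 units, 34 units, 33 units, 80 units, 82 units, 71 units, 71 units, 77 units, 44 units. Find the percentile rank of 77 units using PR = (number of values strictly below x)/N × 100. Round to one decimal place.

N = 10.
Strictly below 77: 6. Equal to 77: 2.
PR = 6/10 × 100 = 60.0

60.0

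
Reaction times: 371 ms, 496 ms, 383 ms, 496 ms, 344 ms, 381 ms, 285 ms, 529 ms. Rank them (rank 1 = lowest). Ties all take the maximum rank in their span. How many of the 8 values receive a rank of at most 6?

5

Sorted (ascending): 285, 344, 371, 381, 383, 496, 496, 529
The 2 values of 496 occupy positions 6–7 → each gets rank 7.
Ranks ≤ 6: {1, 2, 3, 4, 5} → 5 values.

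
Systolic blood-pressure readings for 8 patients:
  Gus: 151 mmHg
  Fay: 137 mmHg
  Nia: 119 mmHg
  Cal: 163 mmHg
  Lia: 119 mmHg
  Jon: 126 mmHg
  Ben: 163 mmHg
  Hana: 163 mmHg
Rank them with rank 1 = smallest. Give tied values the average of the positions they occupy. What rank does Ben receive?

7

Sorted (ascending): 119, 119, 126, 137, 151, 163, 163, 163
The 2 values of 119 occupy positions 1–2 → average rank (1+2)/2 = 1.5.
The 3 values of 163 occupy positions 6–8 → average rank 7.
Ben has value 163 mmHg → rank 7.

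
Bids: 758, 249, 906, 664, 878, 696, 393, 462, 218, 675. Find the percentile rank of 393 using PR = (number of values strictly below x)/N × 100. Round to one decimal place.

20.0

N = 10.
Strictly below 393: 2. Equal to 393: 1.
PR = 2/10 × 100 = 20.0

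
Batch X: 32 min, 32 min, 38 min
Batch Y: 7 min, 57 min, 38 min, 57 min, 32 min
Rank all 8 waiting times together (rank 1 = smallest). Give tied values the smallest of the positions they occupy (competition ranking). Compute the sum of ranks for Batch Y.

Sorted (ascending): 7, 32, 32, 32, 38, 38, 57, 57
The 3 values of 32 occupy positions 2–4 → each gets rank 2.
The 2 values of 38 occupy positions 5–6 → each gets rank 5.
The 2 values of 57 occupy positions 7–8 → each gets rank 7.
Batch Y values → pooled ranks: 7→1, 57→7, 38→5, 57→7, 32→2
Rank sum = 1 + 7 + 5 + 7 + 2 = 22

22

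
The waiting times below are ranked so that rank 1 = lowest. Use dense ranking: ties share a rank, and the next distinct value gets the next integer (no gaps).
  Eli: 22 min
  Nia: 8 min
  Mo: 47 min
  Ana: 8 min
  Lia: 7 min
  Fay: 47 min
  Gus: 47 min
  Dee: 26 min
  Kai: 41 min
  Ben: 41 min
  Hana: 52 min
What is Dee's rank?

Sorted (ascending): 7, 8, 8, 22, 26, 41, 41, 47, 47, 47, 52
The 2 values of 8 share dense rank 2.
The 2 values of 41 share dense rank 5.
The 3 values of 47 share dense rank 6.
Remaining distinct values take the next consecutive integers.
Dee has value 26 min → rank 4.

4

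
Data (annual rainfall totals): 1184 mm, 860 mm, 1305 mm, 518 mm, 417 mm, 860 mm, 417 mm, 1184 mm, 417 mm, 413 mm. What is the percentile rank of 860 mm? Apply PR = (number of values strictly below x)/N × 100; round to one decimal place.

50.0

N = 10.
Strictly below 860: 5. Equal to 860: 2.
PR = 5/10 × 100 = 50.0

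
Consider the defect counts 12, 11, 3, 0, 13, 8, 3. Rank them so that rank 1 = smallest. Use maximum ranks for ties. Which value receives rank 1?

0

Sorted (ascending): 0, 3, 3, 8, 11, 12, 13
The 2 values of 3 occupy positions 2–3 → each gets rank 3.
Rank 1 → value 0.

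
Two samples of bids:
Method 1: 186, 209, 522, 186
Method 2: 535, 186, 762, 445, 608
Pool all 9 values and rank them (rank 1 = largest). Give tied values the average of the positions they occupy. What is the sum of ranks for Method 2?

Sorted (descending): 762, 608, 535, 522, 445, 209, 186, 186, 186
The 3 values of 186 occupy positions 7–9 → average rank 8.
Method 2 values → pooled ranks: 535→3, 186→8, 762→1, 445→5, 608→2
Rank sum = 3 + 8 + 1 + 5 + 2 = 19

19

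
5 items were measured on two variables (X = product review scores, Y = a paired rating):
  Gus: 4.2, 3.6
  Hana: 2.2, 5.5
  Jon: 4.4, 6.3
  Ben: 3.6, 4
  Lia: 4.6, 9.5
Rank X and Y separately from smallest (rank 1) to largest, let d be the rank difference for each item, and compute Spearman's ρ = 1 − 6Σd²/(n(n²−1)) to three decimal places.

Ranks of variable 1: 3, 1, 4, 2, 5
Ranks of variable 2: 1, 3, 4, 2, 5
d = r₁ − r₂: 2, -2, 0, 0, 0
d²: 4, 4, 0, 0, 0; Σd² = 8
ρ = 1 − 6·8/(5·24) = 1 − 48/120 = 0.600

0.600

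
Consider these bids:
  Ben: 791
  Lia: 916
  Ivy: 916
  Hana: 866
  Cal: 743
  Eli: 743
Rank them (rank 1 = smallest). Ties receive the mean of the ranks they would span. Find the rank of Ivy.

Sorted (ascending): 743, 743, 791, 866, 916, 916
The 2 values of 743 occupy positions 1–2 → average rank (1+2)/2 = 1.5.
The 2 values of 916 occupy positions 5–6 → average rank (5+6)/2 = 5.5.
Ivy has value 916 → rank 5.5.

5.5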